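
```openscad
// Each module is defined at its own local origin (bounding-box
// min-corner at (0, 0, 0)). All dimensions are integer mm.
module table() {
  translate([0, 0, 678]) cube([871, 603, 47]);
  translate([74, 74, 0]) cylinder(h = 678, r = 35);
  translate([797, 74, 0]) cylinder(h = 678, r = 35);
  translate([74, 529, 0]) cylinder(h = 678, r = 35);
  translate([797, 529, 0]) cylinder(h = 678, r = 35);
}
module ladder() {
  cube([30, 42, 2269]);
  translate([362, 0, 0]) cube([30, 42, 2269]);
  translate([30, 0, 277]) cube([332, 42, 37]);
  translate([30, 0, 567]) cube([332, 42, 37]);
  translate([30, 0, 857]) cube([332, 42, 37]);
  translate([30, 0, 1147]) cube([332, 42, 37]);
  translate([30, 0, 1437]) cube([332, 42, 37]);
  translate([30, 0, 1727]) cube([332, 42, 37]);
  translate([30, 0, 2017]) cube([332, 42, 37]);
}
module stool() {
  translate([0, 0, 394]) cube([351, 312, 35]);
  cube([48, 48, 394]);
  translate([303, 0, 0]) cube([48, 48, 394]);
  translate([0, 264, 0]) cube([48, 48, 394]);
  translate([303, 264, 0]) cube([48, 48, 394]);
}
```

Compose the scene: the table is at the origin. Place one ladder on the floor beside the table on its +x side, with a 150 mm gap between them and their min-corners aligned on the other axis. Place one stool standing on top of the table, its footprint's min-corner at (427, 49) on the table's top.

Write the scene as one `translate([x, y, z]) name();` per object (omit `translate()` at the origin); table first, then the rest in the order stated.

table();
translate([1021, 0, 0]) ladder();
translate([427, 49, 725]) stool();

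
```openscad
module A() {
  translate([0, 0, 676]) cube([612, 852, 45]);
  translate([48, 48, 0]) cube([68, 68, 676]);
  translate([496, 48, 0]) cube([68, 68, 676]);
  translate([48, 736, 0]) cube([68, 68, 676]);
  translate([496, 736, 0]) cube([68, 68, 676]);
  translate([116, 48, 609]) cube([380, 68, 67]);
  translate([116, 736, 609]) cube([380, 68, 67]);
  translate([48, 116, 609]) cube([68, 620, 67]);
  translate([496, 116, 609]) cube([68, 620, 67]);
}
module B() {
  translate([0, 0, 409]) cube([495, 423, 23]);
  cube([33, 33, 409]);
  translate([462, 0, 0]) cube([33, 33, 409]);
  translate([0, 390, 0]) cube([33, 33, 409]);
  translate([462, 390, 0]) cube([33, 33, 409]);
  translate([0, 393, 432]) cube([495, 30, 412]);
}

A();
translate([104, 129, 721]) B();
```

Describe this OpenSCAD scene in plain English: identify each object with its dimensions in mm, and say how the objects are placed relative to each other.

A is a rectangular dining table. The top is 612×852×45 mm with its upper surface at z = 721 mm. It stands on four 68×68 mm square legs, each inset 48 mm from the nearest pair of top edges, running from the floor to the underside of the top. Four apron rails, 68 mm thick and 67 mm tall, run between adjacent legs with their top edges flush with the underside of the top and their outer faces flush with the legs' outer faces.

B is a chair: 495×423 mm seat, 23 mm thick, top at z = 432 mm, on four 33 mm square corner legs flush with the seat edges. A 30 mm thick backrest slab spans the full seat width, extending 412 mm above the seat top, its back face flush with the seat's +y edge.

The chair is on top of the table.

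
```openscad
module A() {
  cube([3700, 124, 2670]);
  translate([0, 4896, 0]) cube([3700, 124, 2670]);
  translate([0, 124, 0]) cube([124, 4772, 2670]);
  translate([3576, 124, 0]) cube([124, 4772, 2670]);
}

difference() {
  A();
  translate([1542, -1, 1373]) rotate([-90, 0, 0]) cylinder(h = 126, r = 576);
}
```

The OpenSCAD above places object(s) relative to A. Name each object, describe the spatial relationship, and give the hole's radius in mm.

A is a house frame. The house frame has a circular hole through its front wall. The hole's radius is 576 mm.

The subtracted cylinder has r = 576 mm.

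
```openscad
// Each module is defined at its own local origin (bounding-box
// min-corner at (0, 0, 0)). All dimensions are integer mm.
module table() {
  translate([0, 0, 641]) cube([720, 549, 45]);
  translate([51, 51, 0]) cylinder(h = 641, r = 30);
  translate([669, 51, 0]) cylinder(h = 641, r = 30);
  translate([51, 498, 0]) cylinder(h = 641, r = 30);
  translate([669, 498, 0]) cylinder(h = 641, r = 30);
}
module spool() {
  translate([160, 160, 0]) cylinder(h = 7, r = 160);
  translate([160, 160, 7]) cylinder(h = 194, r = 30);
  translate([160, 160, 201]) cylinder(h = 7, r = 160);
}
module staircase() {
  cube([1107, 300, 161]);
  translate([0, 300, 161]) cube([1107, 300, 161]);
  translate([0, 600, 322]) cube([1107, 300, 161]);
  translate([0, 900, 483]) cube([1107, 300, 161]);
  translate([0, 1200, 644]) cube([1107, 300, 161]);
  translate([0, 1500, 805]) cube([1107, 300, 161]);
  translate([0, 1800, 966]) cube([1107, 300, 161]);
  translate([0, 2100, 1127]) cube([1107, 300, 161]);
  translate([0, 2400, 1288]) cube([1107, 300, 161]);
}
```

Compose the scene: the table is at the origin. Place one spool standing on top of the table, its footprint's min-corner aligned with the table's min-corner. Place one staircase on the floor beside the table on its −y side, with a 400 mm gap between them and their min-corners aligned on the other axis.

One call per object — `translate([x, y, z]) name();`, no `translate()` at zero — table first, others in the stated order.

table();
translate([0, 0, 686]) spool();
translate([0, -3100, 0]) staircase();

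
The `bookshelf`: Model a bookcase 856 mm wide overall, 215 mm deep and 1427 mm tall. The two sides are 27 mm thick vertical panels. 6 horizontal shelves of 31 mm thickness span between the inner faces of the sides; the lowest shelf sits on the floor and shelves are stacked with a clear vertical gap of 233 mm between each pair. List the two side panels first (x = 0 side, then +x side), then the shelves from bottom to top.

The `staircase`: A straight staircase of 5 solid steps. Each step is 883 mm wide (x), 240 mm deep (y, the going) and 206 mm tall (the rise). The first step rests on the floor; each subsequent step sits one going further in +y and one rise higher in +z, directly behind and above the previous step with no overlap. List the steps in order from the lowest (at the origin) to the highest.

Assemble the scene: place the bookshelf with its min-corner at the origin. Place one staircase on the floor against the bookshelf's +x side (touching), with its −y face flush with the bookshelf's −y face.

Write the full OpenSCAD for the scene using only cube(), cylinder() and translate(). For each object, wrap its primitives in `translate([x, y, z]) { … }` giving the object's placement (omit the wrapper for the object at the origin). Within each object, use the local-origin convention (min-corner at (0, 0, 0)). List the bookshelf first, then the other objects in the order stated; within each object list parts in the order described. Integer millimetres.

cube([27, 215, 1427]);
translate([829, 0, 0]) cube([27, 215, 1427]);
translate([27, 0, 0]) cube([802, 215, 31]);
translate([27, 0, 264]) cube([802, 215, 31]);
translate([27, 0, 528]) cube([802, 215, 31]);
translate([27, 0, 792]) cube([802, 215, 31]);
translate([27, 0, 1056]) cube([802, 215, 31]);
translate([27, 0, 1320]) cube([802, 215, 31]);
translate([856, 0, 0]) {
  cube([883, 240, 206]);
  translate([0, 240, 206]) cube([883, 240, 206]);
  translate([0, 480, 412]) cube([883, 240, 206]);
  translate([0, 720, 618]) cube([883, 240, 206]);
  translate([0, 960, 824]) cube([883, 240, 206]);
}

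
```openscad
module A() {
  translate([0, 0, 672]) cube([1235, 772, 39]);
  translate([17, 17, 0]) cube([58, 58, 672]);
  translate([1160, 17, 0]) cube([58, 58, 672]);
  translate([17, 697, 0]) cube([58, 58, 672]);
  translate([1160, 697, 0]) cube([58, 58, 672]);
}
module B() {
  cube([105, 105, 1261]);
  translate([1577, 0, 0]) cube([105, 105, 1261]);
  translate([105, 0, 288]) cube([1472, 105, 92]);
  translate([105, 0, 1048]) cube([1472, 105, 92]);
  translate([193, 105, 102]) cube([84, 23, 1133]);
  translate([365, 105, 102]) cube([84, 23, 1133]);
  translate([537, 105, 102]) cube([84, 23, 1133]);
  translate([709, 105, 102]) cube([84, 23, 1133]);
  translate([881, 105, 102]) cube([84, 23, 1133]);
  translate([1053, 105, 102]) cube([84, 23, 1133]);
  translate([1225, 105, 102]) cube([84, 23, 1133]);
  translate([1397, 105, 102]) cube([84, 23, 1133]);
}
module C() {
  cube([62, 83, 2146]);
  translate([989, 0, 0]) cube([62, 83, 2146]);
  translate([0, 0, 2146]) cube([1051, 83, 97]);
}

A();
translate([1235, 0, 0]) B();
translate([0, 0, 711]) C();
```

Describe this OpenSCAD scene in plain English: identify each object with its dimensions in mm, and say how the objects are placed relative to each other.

A is a table with a 1235×772 mm rectangular top, 39 mm thick, top surface at z = 711 mm, supported by four 58×58 mm square legs, each inset 17 mm from the nearest pair of top edges, running from the floor.

B is a fence section. Two 105×105 mm posts, 1261 mm tall, stand on the floor with a clear span of 1472 mm between their inner faces. Two horizontal rails of 105×92 mm section span the gap between the posts with their undersides at z = 288 mm and z = 1048 mm, flush with the posts' −y face. 8 pickets, each 84 mm wide, 23 mm thick and 1133 mm tall, are fixed to the +y face of the rails with their bottoms at z = 102 mm, evenly spaced across the span with equal gaps (rounded down to the nearest mm) at the −x end and between each pair — any rounding remainder accumulates at the +x end.

C is a door frame. The clear opening is 927 mm wide and 2146 mm high. Two 62 mm wide jambs, 83 mm deep, stand either side of the opening from the floor to the top of the opening. A 97 mm thick head sits across the top of both jambs, spanning the full outside width of the frame.

The fence section is against the table's +x side, with their −y faces flush. The door frame is on top of the table.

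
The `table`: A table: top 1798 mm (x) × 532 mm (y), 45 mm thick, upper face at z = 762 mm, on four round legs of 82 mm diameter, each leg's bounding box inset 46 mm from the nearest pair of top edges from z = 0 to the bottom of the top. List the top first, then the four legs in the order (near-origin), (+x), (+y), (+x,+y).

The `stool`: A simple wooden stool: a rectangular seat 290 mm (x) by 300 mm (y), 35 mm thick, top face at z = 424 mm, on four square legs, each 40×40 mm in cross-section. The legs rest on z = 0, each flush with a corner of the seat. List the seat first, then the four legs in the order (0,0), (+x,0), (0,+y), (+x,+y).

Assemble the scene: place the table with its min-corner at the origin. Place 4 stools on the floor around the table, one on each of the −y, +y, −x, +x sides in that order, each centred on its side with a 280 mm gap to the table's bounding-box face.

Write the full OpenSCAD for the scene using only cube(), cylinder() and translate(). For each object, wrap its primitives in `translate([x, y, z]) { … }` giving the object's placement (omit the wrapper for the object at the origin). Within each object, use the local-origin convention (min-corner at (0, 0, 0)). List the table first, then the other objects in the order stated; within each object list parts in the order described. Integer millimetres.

translate([0, 0, 717]) cube([1798, 532, 45]);
translate([87, 87, 0]) cylinder(h = 717, r = 41);
translate([1711, 87, 0]) cylinder(h = 717, r = 41);
translate([87, 445, 0]) cylinder(h = 717, r = 41);
translate([1711, 445, 0]) cylinder(h = 717, r = 41);
translate([754, -580, 0]) {
  translate([0, 0, 389]) cube([290, 300, 35]);
  cube([40, 40, 389]);
  translate([250, 0, 0]) cube([40, 40, 389]);
  translate([0, 260, 0]) cube([40, 40, 389]);
  translate([250, 260, 0]) cube([40, 40, 389]);
}
translate([754, 812, 0]) {
  translate([0, 0, 389]) cube([290, 300, 35]);
  cube([40, 40, 389]);
  translate([250, 0, 0]) cube([40, 40, 389]);
  translate([0, 260, 0]) cube([40, 40, 389]);
  translate([250, 260, 0]) cube([40, 40, 389]);
}
translate([-570, 116, 0]) {
  translate([0, 0, 389]) cube([290, 300, 35]);
  cube([40, 40, 389]);
  translate([250, 0, 0]) cube([40, 40, 389]);
  translate([0, 260, 0]) cube([40, 40, 389]);
  translate([250, 260, 0]) cube([40, 40, 389]);
}
translate([2078, 116, 0]) {
  translate([0, 0, 389]) cube([290, 300, 35]);
  cube([40, 40, 389]);
  translate([250, 0, 0]) cube([40, 40, 389]);
  translate([0, 260, 0]) cube([40, 40, 389]);
  translate([250, 260, 0]) cube([40, 40, 389]);
}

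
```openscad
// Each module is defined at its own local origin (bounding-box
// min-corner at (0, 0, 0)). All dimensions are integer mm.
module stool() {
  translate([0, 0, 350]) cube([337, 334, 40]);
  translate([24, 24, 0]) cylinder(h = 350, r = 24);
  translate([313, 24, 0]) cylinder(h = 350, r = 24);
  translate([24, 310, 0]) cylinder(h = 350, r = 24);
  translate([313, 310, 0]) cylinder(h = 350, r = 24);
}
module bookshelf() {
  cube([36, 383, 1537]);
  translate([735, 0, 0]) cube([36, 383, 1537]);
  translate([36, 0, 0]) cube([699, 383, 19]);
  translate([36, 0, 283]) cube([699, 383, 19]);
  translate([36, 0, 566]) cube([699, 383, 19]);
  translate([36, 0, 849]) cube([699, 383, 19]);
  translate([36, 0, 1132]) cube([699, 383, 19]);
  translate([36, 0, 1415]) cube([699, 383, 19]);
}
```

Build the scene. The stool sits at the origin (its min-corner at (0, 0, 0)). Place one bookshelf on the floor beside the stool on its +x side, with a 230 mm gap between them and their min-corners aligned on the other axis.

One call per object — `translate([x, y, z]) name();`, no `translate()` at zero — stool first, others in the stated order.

stool();
translate([567, 0, 0]) bookshelf();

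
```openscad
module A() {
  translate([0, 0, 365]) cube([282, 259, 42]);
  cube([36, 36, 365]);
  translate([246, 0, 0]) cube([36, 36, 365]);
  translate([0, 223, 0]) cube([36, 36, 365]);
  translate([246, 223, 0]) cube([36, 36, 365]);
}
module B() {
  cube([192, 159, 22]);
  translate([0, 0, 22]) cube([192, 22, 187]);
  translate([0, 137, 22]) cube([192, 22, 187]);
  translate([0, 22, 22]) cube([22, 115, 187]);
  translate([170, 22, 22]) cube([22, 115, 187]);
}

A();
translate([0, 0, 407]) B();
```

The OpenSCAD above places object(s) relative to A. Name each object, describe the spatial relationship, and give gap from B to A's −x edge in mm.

The open box's min-x is at 0; the stool's min-x is 0; gap = 0 mm.

A is a stool. B is an open box. The open box is on top of the stool. The gap from the open box to the stool's −x edge is 0 mm.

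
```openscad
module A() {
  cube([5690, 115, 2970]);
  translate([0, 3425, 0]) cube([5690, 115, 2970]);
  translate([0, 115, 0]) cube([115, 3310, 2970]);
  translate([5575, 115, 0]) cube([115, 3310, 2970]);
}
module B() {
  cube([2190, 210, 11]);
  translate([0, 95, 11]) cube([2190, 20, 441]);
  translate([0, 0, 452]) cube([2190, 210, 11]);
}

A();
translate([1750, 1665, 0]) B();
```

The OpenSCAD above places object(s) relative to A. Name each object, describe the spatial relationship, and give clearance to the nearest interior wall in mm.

A is a house frame. B is an I-beam. The I-beam sits inside the house frame, centred. The clearance to the nearest interior wall is 1550 mm.

Clearances: x = 1635, y = 1550; minimum 1550 mm.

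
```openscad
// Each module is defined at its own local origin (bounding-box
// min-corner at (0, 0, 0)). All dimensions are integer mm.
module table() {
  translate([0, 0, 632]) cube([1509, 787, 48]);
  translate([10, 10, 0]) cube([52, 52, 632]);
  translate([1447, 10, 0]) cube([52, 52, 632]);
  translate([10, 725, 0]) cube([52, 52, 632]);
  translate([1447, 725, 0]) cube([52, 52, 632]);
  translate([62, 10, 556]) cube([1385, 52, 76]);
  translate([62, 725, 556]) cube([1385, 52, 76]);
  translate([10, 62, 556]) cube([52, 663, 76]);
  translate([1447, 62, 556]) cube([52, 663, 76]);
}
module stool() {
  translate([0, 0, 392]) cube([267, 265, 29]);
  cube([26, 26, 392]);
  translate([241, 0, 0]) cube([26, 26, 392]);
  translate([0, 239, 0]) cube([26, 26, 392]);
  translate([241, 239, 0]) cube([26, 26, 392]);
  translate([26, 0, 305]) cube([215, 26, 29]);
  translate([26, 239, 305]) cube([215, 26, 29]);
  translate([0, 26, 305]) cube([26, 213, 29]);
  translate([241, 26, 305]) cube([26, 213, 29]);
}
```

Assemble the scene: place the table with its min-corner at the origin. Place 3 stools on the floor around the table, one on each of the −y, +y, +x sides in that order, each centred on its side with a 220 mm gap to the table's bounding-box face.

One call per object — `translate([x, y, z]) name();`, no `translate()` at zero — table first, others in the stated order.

table();
translate([621, -485, 0]) stool();
translate([621, 1007, 0]) stool();
translate([1729, 261, 0]) stool();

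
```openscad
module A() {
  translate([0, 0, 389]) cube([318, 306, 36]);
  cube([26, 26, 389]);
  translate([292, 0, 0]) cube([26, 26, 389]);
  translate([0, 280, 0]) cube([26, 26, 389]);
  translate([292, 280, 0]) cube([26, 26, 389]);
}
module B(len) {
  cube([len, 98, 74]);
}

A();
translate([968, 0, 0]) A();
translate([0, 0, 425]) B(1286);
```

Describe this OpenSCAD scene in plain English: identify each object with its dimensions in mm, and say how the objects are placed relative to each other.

A is a simple wooden stool: a rectangular seat 318 mm (x) by 306 mm (y), 36 mm thick, top face at z = 425 mm, on four square legs, each 26×26 mm in cross-section. The legs rest on z = 0, each flush with a corner of the seat.

B is a rectangular beam 1286 mm long (x), 98 mm deep (y), 74 mm thick (z).

The beam spans the tops of two stools placed 650 mm apart, resting at z = 425 mm.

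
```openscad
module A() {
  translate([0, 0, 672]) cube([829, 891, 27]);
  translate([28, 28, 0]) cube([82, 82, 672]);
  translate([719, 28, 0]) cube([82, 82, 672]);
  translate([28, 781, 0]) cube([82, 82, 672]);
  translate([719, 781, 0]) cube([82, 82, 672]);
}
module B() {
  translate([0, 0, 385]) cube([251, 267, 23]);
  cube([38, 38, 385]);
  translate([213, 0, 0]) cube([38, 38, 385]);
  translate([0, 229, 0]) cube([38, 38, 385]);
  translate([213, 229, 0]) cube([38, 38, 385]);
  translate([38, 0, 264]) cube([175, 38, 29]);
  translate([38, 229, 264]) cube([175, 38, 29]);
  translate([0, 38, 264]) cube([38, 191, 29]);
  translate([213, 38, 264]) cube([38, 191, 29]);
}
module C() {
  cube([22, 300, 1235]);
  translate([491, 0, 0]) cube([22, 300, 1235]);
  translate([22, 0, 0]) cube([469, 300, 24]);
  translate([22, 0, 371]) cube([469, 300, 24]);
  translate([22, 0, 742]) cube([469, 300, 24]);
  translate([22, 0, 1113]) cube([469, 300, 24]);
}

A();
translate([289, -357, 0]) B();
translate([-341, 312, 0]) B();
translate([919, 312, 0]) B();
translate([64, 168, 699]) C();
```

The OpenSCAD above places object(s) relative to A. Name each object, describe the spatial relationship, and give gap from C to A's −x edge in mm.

The bookshelf's min-x is at 64; the table's min-x is 0; gap = 64 mm.

A is a table. B is a stool. C is a bookshelf. Three stools sit around the table at the −y, −x, +x sides. The bookshelf is on top of the table. The gap from the bookshelf to the table's −x edge is 64 mm.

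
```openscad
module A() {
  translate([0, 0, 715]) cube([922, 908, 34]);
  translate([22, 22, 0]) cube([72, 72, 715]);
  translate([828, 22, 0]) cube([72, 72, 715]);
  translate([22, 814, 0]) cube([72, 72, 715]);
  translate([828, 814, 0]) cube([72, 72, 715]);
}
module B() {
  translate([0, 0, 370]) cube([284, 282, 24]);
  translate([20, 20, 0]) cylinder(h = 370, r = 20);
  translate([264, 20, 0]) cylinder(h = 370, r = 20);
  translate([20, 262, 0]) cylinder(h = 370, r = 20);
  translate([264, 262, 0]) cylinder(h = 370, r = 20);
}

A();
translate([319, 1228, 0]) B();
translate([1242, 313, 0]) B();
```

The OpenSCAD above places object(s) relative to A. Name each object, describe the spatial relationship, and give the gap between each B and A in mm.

Each stool's nearest face is 320 mm from the table's bounding box.

A is a table. B is a stool. Two stools sit around the table at the +y, +x sides. The gap between each stool and the table is 320 mm.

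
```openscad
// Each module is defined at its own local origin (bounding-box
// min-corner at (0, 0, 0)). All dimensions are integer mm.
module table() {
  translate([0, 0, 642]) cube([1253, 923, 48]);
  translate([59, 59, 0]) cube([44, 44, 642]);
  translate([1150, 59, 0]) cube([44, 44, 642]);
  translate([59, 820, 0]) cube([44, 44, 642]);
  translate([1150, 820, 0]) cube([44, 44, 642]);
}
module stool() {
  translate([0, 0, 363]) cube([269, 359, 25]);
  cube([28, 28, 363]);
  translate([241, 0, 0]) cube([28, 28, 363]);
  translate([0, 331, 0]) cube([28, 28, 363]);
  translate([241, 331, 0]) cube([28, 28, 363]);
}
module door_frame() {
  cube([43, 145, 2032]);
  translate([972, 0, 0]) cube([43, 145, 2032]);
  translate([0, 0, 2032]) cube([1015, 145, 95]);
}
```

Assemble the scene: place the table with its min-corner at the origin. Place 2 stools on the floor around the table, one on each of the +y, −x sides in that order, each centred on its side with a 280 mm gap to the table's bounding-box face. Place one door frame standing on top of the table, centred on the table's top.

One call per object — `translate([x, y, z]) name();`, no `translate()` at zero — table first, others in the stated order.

table();
translate([492, 1203, 0]) stool();
translate([-549, 282, 0]) stool();
translate([119, 389, 690]) door_frame();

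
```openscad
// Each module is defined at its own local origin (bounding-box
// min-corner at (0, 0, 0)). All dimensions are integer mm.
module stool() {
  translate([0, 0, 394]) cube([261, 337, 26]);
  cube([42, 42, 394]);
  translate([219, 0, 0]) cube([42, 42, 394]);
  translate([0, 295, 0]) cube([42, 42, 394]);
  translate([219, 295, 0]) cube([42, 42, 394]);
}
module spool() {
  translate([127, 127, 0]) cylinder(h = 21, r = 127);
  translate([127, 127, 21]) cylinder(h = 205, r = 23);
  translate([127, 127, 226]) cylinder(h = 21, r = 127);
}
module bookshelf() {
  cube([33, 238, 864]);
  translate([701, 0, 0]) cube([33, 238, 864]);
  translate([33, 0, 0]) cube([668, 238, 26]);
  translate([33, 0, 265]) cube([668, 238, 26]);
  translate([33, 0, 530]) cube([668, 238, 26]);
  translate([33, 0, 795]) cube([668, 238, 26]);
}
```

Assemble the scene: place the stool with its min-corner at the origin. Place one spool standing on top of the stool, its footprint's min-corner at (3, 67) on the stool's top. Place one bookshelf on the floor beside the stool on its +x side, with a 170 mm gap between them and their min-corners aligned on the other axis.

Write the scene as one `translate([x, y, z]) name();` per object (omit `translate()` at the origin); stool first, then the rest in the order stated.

stool();
translate([3, 67, 420]) spool();
translate([431, 0, 0]) bookshelf();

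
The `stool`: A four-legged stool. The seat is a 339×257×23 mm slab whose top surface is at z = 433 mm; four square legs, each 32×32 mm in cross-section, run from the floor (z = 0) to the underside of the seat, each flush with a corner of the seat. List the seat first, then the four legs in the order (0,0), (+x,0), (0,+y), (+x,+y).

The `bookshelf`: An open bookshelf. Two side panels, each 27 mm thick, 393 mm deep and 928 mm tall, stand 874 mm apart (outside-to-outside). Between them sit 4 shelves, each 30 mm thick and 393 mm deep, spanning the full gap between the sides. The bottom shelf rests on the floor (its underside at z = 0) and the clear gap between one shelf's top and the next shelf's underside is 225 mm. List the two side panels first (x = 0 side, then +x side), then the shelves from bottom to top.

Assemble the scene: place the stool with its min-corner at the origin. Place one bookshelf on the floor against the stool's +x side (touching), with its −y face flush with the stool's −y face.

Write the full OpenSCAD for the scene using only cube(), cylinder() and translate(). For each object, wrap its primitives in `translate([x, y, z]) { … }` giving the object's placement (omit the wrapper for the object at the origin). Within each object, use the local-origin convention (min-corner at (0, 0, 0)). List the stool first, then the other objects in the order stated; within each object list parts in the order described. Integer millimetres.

translate([0, 0, 410]) cube([339, 257, 23]);
cube([32, 32, 410]);
translate([307, 0, 0]) cube([32, 32, 410]);
translate([0, 225, 0]) cube([32, 32, 410]);
translate([307, 225, 0]) cube([32, 32, 410]);
translate([339, 0, 0]) {
  cube([27, 393, 928]);
  translate([847, 0, 0]) cube([27, 393, 928]);
  translate([27, 0, 0]) cube([820, 393, 30]);
  translate([27, 0, 255]) cube([820, 393, 30]);
  translate([27, 0, 510]) cube([820, 393, 30]);
  translate([27, 0, 765]) cube([820, 393, 30]);
}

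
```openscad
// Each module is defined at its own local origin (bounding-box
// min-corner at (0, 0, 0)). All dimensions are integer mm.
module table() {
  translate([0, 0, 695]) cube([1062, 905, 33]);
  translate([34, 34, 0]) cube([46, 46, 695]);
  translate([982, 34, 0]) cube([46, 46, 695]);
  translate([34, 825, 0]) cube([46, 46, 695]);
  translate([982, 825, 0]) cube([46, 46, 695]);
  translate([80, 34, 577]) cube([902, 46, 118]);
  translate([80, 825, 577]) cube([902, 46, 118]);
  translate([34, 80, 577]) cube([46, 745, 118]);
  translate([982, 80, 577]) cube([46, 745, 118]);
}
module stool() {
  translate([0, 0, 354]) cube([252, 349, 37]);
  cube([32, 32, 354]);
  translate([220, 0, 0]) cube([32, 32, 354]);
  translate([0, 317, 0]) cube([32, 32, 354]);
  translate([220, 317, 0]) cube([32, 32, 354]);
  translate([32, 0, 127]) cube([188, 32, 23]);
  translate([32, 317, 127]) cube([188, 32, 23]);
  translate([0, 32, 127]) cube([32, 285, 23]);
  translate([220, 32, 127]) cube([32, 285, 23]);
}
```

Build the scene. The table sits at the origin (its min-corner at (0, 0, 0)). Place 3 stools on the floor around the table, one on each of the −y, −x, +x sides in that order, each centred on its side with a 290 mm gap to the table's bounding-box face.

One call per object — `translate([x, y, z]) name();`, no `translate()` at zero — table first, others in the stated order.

table();
translate([405, -639, 0]) stool();
translate([-542, 278, 0]) stool();
translate([1352, 278, 0]) stool();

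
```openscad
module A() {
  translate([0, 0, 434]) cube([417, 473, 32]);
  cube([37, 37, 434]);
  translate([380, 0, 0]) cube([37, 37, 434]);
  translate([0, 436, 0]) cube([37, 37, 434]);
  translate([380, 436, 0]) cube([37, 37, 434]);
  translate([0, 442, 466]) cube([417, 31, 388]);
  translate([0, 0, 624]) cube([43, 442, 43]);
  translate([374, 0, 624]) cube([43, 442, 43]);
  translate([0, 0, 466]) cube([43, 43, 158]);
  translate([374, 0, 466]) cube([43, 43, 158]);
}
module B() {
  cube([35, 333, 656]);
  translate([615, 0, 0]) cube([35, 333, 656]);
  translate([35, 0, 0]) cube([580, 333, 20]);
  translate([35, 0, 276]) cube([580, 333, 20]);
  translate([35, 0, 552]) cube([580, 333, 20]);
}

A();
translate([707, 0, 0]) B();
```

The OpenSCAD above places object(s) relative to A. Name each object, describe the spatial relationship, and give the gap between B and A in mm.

A is a chair. B is a bookshelf. The bookshelf is on the floor beside the chair on its +x side. The gap between the bookshelf and the chair is 290 mm.

The bookshelf's nearest face is 290 mm from the chair's +x face.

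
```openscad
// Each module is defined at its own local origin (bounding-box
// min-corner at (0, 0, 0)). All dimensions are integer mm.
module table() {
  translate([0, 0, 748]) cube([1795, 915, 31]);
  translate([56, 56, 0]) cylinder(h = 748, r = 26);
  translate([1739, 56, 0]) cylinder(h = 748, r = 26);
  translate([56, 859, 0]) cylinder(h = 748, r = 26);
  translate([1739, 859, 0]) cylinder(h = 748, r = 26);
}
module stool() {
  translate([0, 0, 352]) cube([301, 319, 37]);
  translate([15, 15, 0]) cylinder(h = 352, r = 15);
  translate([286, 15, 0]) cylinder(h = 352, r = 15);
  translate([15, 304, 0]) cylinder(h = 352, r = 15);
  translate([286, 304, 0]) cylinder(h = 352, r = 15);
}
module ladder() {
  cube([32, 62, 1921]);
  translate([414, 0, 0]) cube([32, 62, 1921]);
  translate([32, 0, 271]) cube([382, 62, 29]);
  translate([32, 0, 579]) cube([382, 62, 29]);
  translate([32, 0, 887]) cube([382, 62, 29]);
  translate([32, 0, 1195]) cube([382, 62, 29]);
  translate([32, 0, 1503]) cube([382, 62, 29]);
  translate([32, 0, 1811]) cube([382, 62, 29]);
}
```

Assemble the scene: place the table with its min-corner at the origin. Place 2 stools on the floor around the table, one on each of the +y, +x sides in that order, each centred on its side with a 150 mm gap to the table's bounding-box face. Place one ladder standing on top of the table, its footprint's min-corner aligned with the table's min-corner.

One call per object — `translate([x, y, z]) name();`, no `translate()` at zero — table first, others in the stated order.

table();
translate([747, 1065, 0]) stool();
translate([1945, 298, 0]) stool();
translate([0, 0, 779]) ladder();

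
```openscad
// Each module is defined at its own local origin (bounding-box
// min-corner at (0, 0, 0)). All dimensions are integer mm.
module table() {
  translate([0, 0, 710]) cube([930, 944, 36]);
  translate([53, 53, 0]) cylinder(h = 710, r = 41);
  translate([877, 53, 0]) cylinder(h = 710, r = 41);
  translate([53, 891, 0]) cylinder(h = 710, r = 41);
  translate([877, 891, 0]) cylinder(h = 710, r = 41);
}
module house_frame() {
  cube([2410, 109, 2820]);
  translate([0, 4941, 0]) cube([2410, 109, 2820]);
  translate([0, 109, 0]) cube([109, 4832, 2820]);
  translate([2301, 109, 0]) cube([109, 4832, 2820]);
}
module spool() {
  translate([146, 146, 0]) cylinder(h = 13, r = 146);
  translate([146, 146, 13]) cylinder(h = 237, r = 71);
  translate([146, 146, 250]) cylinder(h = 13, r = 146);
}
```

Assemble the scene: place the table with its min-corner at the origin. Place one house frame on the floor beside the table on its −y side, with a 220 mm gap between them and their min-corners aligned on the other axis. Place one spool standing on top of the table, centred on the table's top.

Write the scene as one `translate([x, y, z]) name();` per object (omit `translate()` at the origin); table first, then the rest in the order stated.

table();
translate([0, -5270, 0]) house_frame();
translate([319, 326, 746]) spool();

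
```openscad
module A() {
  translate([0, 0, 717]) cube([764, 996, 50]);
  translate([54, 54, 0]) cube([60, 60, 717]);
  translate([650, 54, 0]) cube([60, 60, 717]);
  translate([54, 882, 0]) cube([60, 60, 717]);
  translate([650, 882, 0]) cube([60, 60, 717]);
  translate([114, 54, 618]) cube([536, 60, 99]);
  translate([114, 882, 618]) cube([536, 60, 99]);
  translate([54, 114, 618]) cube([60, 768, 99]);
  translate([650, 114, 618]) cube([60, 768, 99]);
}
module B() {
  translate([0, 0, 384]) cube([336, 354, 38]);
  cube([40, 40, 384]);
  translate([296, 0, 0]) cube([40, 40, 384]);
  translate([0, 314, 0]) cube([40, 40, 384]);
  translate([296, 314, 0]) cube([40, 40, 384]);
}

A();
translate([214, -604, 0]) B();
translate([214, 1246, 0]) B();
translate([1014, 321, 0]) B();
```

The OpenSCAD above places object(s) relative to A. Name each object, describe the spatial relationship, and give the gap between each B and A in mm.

Each stool's nearest face is 250 mm from the table's bounding box.

A is a table. B is a stool. Three stools sit around the table at the −y, +y, +x sides. The gap between each stool and the table is 250 mm.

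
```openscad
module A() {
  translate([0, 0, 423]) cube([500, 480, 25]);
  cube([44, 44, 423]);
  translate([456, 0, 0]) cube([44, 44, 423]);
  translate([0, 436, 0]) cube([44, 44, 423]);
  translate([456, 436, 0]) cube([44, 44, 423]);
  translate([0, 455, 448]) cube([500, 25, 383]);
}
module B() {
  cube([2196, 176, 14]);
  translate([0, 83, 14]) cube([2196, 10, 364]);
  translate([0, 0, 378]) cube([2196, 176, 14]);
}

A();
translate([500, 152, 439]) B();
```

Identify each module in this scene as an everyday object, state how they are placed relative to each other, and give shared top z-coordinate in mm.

A is a chair. B is an I-beam. The I-beam is beside the chair with their tops flush at z = 831. The shared top z-coordinate is 831 mm.

Both tops at z = 831 mm.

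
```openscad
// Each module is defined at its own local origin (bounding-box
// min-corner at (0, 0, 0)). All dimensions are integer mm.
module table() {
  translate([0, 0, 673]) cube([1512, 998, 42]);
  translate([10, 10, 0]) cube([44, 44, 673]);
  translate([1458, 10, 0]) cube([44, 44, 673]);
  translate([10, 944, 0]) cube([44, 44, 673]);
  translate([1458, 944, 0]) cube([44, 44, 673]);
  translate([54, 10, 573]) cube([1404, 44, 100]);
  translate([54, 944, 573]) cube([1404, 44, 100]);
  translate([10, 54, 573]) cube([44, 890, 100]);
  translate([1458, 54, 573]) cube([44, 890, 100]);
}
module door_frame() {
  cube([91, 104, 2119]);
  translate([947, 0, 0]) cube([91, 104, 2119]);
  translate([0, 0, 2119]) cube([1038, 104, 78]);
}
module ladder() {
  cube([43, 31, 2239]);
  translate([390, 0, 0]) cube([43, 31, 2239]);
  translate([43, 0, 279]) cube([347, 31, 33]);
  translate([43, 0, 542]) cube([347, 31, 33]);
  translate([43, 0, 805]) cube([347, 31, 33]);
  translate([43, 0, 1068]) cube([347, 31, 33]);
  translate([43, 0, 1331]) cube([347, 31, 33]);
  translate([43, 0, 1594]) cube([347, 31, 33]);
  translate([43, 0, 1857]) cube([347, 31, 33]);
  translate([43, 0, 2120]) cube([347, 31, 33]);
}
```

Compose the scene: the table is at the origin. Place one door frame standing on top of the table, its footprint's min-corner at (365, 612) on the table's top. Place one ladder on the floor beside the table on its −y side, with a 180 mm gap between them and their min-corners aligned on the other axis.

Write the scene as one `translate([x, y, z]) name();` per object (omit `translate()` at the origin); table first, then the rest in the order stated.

table();
translate([365, 612, 715]) door_frame();
translate([0, -211, 0]) ladder();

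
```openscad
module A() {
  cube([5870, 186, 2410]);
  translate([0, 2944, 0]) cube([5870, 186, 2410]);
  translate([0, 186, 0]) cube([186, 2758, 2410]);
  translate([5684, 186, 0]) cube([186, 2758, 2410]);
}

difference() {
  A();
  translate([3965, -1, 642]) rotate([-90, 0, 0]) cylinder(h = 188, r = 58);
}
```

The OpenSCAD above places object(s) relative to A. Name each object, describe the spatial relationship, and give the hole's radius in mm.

The subtracted cylinder has r = 58 mm.

A is a house frame. The house frame has a circular hole through its front wall. The hole's radius is 58 mm.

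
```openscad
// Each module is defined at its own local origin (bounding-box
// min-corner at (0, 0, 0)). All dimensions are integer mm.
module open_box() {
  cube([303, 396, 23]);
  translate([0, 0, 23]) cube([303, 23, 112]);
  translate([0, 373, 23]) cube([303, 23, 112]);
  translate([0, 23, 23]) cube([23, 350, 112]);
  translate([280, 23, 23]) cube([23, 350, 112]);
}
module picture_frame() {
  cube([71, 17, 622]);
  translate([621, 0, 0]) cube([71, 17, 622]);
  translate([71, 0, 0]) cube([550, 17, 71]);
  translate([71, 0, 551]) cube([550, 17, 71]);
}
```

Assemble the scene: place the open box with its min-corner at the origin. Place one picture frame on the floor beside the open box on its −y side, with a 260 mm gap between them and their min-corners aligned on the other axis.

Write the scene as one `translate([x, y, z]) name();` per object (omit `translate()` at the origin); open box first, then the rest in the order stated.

open_box();
translate([0, -277, 0]) picture_frame();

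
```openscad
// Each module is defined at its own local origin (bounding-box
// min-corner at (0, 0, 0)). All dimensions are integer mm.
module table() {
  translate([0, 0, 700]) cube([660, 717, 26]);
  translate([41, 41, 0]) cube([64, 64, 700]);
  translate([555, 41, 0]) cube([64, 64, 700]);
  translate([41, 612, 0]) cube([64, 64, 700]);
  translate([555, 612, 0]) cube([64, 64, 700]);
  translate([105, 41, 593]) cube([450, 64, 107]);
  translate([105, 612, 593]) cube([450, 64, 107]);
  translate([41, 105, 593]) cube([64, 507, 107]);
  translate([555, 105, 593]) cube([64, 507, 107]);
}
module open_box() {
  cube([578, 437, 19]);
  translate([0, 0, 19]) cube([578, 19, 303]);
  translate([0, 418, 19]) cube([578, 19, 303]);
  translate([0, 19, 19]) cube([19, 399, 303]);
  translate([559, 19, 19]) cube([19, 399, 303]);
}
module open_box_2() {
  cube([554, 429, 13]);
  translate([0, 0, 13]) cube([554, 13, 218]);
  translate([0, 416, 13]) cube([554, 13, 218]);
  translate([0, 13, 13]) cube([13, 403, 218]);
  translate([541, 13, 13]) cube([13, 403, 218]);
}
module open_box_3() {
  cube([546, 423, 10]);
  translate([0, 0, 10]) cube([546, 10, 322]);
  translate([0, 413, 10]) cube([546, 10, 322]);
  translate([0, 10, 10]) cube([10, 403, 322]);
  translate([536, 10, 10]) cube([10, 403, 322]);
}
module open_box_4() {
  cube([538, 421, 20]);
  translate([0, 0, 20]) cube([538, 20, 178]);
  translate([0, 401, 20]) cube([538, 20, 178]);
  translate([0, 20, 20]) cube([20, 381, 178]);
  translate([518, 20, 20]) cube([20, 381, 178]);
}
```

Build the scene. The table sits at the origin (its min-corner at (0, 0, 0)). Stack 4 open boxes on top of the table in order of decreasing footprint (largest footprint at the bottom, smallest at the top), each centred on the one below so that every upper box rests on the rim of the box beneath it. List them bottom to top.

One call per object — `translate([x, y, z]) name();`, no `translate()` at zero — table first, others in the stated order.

table();
translate([41, 140, 726]) open_box();
translate([53, 144, 1048]) open_box_2();
translate([57, 147, 1279]) open_box_3();
translate([61, 148, 1611]) open_box_4();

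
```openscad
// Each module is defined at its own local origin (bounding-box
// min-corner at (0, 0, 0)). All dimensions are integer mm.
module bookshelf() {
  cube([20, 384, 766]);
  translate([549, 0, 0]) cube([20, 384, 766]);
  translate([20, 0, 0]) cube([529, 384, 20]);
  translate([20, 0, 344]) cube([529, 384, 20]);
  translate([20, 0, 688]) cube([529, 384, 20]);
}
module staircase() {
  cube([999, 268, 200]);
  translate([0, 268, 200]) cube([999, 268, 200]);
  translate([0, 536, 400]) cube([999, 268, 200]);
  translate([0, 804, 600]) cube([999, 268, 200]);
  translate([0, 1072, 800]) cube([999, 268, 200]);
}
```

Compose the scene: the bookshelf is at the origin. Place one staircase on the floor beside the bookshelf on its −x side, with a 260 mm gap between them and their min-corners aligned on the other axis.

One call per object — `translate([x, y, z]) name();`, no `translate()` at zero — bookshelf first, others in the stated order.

bookshelf();
translate([-1259, 0, 0]) staircase();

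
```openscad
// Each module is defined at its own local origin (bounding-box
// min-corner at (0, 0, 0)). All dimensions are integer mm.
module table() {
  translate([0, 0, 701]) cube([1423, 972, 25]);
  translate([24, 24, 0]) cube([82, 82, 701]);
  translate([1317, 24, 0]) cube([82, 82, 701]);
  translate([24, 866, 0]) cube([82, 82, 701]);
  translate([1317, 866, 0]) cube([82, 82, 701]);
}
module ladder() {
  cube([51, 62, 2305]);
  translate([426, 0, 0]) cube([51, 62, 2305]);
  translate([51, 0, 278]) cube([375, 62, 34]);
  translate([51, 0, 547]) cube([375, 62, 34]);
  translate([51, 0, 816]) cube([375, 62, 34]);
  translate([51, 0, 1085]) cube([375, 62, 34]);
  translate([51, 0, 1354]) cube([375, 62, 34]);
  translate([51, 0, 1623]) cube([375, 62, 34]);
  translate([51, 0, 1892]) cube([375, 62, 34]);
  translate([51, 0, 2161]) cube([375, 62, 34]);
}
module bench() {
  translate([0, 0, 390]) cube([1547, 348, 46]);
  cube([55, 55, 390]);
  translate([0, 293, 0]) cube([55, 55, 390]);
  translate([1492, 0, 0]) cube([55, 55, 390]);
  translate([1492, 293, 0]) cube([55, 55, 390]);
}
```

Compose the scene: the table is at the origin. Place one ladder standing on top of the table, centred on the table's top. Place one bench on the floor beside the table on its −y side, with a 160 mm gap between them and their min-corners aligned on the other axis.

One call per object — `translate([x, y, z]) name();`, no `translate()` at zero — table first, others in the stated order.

table();
translate([473, 455, 726]) ladder();
translate([0, -508, 0]) bench();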